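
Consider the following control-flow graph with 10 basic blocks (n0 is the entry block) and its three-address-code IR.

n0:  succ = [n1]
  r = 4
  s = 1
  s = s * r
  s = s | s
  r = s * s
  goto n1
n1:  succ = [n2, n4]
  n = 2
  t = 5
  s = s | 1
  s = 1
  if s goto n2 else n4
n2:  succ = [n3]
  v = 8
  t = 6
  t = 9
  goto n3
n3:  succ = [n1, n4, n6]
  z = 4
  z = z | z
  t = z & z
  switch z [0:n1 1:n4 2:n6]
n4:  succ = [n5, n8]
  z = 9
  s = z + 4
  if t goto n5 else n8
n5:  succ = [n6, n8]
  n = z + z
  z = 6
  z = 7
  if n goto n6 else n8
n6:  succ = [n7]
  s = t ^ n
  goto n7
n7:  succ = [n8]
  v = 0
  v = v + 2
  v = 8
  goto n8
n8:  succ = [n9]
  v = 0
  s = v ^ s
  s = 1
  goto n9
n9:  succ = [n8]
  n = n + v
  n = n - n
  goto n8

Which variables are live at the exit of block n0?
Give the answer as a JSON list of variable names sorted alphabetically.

Block summaries:
  n0: def={r,s} ue=∅
  n1: def={n,s,t} ue={s}
  n2: def={t,v} ue=∅
  n3: def={t,z} ue=∅
  n4: def={s,z} ue={t}
  n5: def={n,z} ue={z}
  n6: def={s} ue={n,t}
  n7: def={v} ue=∅
  n8: def={s,v} ue={s}
  n9: def={n} ue={n,v}

Backward fixpoint:
  n0 li=∅ lo={s}
  n1 li={s} lo={n,s,t}
  n2 li={n,s} lo={n,s}
  n3 li={n,s} lo={n,s,t}
  n4 li={n,t} lo={n,s,t,z}
  n5 li={s,t,z} lo={n,s,t}
  n6 li={n,t} lo={n,s}
  n7 li={n,s} lo={n,s}
  n8 li={n,s} lo={n,s,v}
  n9 li={n,s,v} lo={n,s}

live-out(n0) = ["s"]

Answer: ["s"]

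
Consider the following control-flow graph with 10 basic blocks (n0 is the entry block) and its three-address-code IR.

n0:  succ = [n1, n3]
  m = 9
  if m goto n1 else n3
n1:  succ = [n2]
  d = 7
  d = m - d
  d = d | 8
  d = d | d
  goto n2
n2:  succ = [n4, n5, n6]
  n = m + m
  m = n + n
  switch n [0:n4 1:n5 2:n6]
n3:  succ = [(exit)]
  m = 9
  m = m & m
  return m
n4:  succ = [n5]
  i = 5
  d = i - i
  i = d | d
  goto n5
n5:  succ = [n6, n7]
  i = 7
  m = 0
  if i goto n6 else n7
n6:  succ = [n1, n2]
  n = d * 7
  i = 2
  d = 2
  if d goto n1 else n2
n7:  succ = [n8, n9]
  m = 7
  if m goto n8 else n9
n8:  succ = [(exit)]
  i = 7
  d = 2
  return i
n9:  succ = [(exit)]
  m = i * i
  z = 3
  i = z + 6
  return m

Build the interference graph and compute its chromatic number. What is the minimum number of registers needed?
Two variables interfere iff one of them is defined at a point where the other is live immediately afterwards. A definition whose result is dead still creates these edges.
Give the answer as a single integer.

Per-block:
  n0 def {m} use ∅
  n1 def {d} use {m}
  n2 def {m,n} use {m}
  n3 def {m} use ∅
  n4 def {d,i} use ∅
  n5 def {i,m} use ∅
  n6 def {d,i,n} use {d}
  n7 def {m} use ∅
  n8 def {d,i} use ∅
  n9 def {i,m,z} use {i}

Backward fixpoint:
  n0 li=∅ lo={m}
  n1 li={m} lo={d,m}
  n2 li={d,m} lo={d,m}
  n3 li=∅ lo=∅
  n4 li=∅ lo={d}
  n5 li={d} lo={d,i,m}
  n6 li={d,m} lo={d,m}
  n7 li={i} lo={i}
  n8 li=∅ lo=∅
  n9 li={i} lo=∅

Interference:
  d — {i,m,n}
  i — {d,m}
  m — {d,i,n,z}
  n — {d,m}
  z — {m}

Chromatic number:
  clique {d,i,m} ⇒ need ≥ 3
  assign d→r1 i→r2 m→r0 n→r2 z→r1 — no edge inside a register ⇒ χ ≤ 3
  χ = 3

Answer: 3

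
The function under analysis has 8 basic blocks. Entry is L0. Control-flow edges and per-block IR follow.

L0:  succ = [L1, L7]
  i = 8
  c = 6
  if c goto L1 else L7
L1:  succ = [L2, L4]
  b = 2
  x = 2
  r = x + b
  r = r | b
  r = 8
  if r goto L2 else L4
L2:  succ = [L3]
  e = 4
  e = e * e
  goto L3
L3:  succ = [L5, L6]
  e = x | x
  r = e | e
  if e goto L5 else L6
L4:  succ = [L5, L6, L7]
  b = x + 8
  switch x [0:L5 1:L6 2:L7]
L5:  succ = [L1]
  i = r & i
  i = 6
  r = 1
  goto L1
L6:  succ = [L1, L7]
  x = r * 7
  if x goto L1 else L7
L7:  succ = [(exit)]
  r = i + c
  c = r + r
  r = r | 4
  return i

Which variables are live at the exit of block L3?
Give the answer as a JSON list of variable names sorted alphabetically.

Per-block:
  L0: def={c,i} ue=∅
  L1: def={b,r,x} ue=∅
  L2: def={e} ue=∅
  L3: def={e,r} ue={x}
  L4: def={b} ue={x}
  L5: def={i,r} ue={i,r}
  L6: def={x} ue={r}
  L7: def={c,r} ue={c,i}

Live sets:
  live L0: ∅→{c,i}
  live L1: {c,i}→{c,i,r,x}
  live L2: {c,i,x}→{c,i,x}
  live L3: {c,i,x}→{c,i,r}
  live L4: {c,i,r,x}→{c,i,r}
  live L5: {c,i,r}→{c,i}
  live L6: {c,i,r}→{c,i}
  live L7: {c,i}→∅

live-out(L3) = ["c", "i", "r"]

Answer: ["c", "i", "r"]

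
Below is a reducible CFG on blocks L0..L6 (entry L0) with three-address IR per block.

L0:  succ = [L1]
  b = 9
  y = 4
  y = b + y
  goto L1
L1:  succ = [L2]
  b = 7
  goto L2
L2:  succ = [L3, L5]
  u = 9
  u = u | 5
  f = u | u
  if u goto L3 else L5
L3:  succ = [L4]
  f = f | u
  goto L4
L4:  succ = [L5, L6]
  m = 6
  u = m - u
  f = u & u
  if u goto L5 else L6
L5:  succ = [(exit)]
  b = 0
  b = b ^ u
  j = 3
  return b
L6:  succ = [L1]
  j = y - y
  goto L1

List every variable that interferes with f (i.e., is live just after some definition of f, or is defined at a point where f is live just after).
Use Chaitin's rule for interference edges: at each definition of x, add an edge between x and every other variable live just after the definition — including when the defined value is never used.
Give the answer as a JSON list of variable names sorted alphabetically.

def/use:
  L0: {b,y} / ∅
  L1: {b} / ∅
  L2: {f,u} / ∅
  L3: {f} / {f,u}
  L4: {f,m,u} / {u}
  L5: {b,j} / {u}
  L6: {j} / {y}

Liveness:
  L0: in=∅ out={y}
  L1: in={y} out={y}
  L2: in={y} out={f,u,y}
  L3: in={f,u,y} out={u,y}
  L4: in={u,y} out={u,y}
  L5: in={u} out=∅
  L6: in={y} out={y}

Interference:
  b — {j,u,y}
  f — {u,y}
  j — {b,y}
  m — {u,y}
  u — {b,f,m,y}
  y — {b,f,j,m,u}

N(f) = ["u", "y"]

Answer: ["u", "y"]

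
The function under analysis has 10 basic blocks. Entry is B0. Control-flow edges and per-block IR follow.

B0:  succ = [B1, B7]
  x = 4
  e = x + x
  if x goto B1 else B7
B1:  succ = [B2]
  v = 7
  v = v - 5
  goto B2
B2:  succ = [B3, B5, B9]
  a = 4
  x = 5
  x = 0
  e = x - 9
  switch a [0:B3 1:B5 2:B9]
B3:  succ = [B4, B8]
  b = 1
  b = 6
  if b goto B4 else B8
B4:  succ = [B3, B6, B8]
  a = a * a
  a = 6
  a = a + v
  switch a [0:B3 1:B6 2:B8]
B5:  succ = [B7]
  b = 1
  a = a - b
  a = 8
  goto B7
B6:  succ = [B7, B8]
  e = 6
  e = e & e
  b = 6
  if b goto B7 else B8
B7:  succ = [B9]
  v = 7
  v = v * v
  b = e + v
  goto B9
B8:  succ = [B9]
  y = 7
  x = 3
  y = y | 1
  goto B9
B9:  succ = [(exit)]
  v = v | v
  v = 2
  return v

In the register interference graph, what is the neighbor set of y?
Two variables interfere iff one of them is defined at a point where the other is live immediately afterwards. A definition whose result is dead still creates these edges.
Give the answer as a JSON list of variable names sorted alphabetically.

Answer: ["v", "x"]

Analysis:
def/use:
  B0 def {e,x} use ∅
  B1 def {v} use ∅
  B2 def {a,e,x} use ∅
  B3 def {b} use ∅
  B4 def {a} use {a,v}
  B5 def {a,b} use {a}
  B6 def {b,e} use ∅
  B7 def {b,v} use {e}
  B8 def {x,y} use ∅
  B9 def {v} use {v}

Liveness:
  live B0: ∅→{e}
  live B1: ∅→{v}
  live B2: {v}→{a,e,v}
  live B3: {a,v}→{a,v}
  live B4: {a,v}→{a,v}
  live B5: {a,e}→{e}
  live B6: {v}→{e,v}
  live B7: {e}→{v}
  live B8: {v}→{v}
  live B9: {v}→∅

Interference:
  a↔{b,e,v,x}
  b↔{a,e,v}
  e↔{a,b,v,x}
  v↔{a,b,e,x,y}
  x↔{a,e,v,y}
  y↔{v,x}

N(y) = ["v", "x"]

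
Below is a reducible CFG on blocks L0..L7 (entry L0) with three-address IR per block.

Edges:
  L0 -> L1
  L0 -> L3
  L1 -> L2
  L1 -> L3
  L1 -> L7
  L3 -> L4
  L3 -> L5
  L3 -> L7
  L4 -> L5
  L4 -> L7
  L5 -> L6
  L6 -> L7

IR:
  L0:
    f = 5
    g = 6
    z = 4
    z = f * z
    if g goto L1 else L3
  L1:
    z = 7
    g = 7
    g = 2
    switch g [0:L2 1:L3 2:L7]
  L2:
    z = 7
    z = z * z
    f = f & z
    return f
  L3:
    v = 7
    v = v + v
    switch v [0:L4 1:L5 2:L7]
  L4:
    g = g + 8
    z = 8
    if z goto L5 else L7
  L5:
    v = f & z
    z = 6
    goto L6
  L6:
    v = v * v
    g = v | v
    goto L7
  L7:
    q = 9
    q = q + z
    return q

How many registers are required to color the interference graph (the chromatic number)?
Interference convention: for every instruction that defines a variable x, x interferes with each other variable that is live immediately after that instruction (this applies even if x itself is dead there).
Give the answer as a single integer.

def/use:
  L0: {f,g,z} / ∅
  L1: {g,z} / ∅
  L2: {f,z} / {f}
  L3: {v} / ∅
  L4: {g,z} / {g}
  L5: {v,z} / {f,z}
  L6: {g,v} / {v}
  L7: {q} / {z}

Live sets:
  live L0: ∅→{f,g,z}
  live L1: {f}→{f,g,z}
  live L2: {f}→∅
  live L3: {f,g,z}→{f,g,z}
  live L4: {f,g}→{f,z}
  live L5: {f,z}→{v,z}
  live L6: {v,z}→{z}
  live L7: {z}→∅

Interfere edges:
  f — {g,v,z}
  g — {f,v,z}
  q — {z}
  v — {f,g,z}
  z — {f,g,q,v}

Registers:
  {f,g,v,z} pairwise interfere (4-clique) ⇒ χ ≥ 4
  4-colouring: R0={z}  R1={f,q}  R2={g}  R3={v}
  χ = 4

Answer: 4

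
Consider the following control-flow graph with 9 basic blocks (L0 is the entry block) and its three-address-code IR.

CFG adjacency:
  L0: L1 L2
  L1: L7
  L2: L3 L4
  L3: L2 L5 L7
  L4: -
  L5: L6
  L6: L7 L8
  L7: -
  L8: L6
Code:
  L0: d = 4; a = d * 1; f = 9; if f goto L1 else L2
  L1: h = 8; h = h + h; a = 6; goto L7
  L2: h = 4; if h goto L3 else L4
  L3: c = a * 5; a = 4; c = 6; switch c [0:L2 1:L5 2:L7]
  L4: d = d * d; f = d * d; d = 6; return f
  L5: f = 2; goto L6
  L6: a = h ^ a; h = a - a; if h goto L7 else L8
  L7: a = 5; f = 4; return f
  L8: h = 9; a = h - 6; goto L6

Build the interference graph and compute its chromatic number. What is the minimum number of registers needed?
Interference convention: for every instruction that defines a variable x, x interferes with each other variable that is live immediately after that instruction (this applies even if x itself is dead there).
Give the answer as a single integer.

Block summaries:
  L0: def={a,d,f} ue=∅
  L1: def={a,h} ue=∅
  L2: def={h} ue=∅
  L3: def={a,c} ue={a}
  L4: def={d,f} ue={d}
  L5: def={f} ue=∅
  L6: def={a,h} ue={a,h}
  L7: def={a,f} ue=∅
  L8: def={a,h} ue=∅

Backward fixpoint:
  L0 li=∅ lo={a,d}
  L1 li=∅ lo=∅
  L2 li={a,d} lo={a,d,h}
  L3 li={a,d,h} lo={a,d,h}
  L4 li={d} lo=∅
  L5 li={a,h} lo={a,h}
  L6 li={a,h} lo=∅
  L7 li=∅ lo=∅
  L8 li=∅ lo={a,h}

Conflict graph:
  a: {c,d,f,h}
  c: {a,d,h}
  d: {a,c,f,h}
  f: {a,d,h}
  h: {a,c,d,f}

Chromatic number:
  {a,c,d,h} pairwise interfere (4-clique) ⇒ χ ≥ 4
  assign a→c0 c→c3 d→c1 f→c3 h→c2 — no edge inside a register ⇒ χ ≤ 4
  χ = 4

Answer: 4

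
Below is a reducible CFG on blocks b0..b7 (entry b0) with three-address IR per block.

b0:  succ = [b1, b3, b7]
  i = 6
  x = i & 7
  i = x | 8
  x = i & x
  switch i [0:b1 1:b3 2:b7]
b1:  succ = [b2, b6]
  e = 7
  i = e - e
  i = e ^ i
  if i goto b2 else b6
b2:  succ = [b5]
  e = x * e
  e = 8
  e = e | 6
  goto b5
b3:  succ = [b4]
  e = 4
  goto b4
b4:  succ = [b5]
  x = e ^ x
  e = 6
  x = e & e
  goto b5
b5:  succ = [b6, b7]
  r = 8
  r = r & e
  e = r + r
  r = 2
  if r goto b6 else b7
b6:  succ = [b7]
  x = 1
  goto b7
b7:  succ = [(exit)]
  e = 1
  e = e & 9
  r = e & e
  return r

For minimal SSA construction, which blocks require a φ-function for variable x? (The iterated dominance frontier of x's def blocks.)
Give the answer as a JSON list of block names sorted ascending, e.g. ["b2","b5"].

Answer: ["b5", "b6", "b7"]

Working:
idom tree: b1←b0 b2←b1 b3←b0 b4←b3 b5←b0 b6←b0 b7←b0
Dom∩ at merges:
  b5: preds {b2,b4}: {b0,b1,b2} ∩ {b0,b3,b4} = {b0}; idom=b0
  b6: preds {b1,b5}: {b0,b1} ∩ {b0,b5} = {b0}; idom=b0
  b7: preds {b0,b5,b6}: {b0} ∩ {b0,b5} ∩ {b0,b6} = {b0}; idom=b0

DF walk-up:
  join b5 pred b2: b2→b1 stop@b0
  join b5 pred b4: b4→b3 stop@b0
  join b6 pred b1: b1 stop@b0
  join b6 pred b5: b5 stop@b0
  join b7 pred b0: · stop@b0
  join b7 pred b5: b5 stop@b0
  join b7 pred b6: b6 stop@b0
  b0: DF=∅
  b1: DF={b5,b6}
  b2: DF={b5}
  b3: DF={b5}
  b4: DF={b5}
  b5: DF={b6,b7}
  b6: DF={b7}
  b7: DF=∅

φ for x: defs {b0,b4,b6}
  DF⁺ = {b5,b6,b7}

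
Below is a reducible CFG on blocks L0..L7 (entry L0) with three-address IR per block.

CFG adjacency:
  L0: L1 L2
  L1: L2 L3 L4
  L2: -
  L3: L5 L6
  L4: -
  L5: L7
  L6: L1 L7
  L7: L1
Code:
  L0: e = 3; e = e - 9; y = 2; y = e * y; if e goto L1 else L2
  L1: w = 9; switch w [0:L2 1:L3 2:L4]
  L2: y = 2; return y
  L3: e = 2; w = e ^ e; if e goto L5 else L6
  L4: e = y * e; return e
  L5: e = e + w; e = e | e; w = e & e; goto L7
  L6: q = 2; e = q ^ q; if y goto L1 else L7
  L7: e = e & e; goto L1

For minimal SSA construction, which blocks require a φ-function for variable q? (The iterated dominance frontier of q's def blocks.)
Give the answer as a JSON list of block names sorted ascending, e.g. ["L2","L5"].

idom tree: L1←L0 L2←L0 L3←L1 L4←L1 L5←L3 L6←L3 L7←L3
Dom∩ at merges:
  L1: preds {L0,L6,L7}: {L0} ∩ {L0,L1,L3,L6} ∩ {L0,L1,L3,L7} = {L0}; idom=L0
  L2: preds {L0,L1}: {L0} ∩ {L0,L1} = {L0}; idom=L0
  L7: preds {L5,L6}: {L0,L1,L3,L5} ∩ {L0,L1,L3,L6} = {L0,L1,L3}; idom=L3

DF derivation:
  join L1 pred L0: · stop@L0
  join L1 pred L6: L6→L3→L1 stop@L0
  join L1 pred L7: L7→L3→L1 stop@L0
  join L2 pred L0: · stop@L0
  join L2 pred L1: L1 stop@L0
  join L7 pred L5: L5 stop@L3
  join L7 pred L6: L6 stop@L3
  DF(L0)=∅
  DF(L1)={L1,L2}
  DF(L2)=∅
  DF(L3)={L1}
  DF(L4)=∅
  DF(L5)={L7}
  DF(L6)={L1,L7}
  DF(L7)={L1}

φ for q: defs {L6}
  DF⁺ = {L1,L2,L7}

Answer: ["L1", "L2", "L7"]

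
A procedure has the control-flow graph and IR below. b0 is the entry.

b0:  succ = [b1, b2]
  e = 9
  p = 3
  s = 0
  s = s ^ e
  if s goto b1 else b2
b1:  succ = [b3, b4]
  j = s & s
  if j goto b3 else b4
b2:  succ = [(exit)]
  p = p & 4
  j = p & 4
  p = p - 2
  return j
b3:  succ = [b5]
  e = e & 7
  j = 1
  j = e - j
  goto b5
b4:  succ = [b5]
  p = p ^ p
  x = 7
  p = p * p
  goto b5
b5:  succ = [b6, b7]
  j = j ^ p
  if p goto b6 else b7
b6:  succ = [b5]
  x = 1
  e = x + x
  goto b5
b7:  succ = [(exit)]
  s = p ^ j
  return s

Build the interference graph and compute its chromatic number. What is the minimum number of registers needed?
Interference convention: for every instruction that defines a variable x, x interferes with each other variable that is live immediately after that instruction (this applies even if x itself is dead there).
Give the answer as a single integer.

Per-block:
  b0: def={e,p,s} ue=∅
  b1: def={j} ue={s}
  b2: def={j,p} ue={p}
  b3: def={e,j} ue={e}
  b4: def={p,x} ue={p}
  b5: def={j} ue={j,p}
  b6: def={e,x} ue=∅
  b7: def={s} ue={j,p}

Backward fixpoint:
  b0: in=∅ out={e,p,s}
  b1: in={e,p,s} out={e,j,p}
  b2: in={p} out=∅
  b3: in={e,p} out={j,p}
  b4: in={j,p} out={j,p}
  b5: in={j,p} out={j,p}
  b6: in={j,p} out={j,p}
  b7: in={j,p} out=∅

Interference:
  e: {j,p,s}
  j: {e,p,x}
  p: {e,j,s,x}
  s: {e,p}
  x: {j,p}

Colouring:
  lower bound: {e,j,p} mutually conflict ⇒ χ ≥ 3
  3-colouring: c0={p}  c1={e,x}  c2={j,s}
  χ = 3

Answer: 3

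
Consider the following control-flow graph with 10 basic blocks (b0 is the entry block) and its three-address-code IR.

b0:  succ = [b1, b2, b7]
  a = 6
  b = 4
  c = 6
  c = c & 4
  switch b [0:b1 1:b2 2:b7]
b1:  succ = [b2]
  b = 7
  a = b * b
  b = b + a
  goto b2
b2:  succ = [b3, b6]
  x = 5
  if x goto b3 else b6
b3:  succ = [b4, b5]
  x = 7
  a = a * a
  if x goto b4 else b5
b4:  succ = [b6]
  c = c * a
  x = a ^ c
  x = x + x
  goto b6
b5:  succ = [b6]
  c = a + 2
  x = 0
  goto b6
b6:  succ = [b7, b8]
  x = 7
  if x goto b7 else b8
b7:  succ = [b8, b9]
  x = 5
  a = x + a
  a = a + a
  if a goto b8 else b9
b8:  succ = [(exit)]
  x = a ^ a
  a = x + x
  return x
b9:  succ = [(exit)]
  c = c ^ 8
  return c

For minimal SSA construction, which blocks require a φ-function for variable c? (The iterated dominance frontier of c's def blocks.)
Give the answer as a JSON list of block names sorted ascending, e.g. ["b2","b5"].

idom tree: b1←b0 b2←b0 b3←b2 b4←b3 b5←b3 b6←b2 b7←b0 b8←b0 b9←b7
Dom∩ at merges:
  b2: preds {b0,b1}: {b0} ∩ {b0,b1} = {b0}; idom=b0
  b6: preds {b2,b4,b5}: {b0,b2} ∩ {b0,b2,b3,b4} ∩ {b0,b2,b3,b5} = {b0,b2}; idom=b2
  b7: preds {b0,b6}: {b0} ∩ {b0,b2,b6} = {b0}; idom=b0
  b8: preds {b6,b7}: {b0,b2,b6} ∩ {b0,b7} = {b0}; idom=b0

DF walk-up:
  b2←b0: walk · to b0
  b2←b1: walk b1 to b0
  b6←b2: walk · to b2
  b6←b4: walk b4→b3 to b2
  b6←b5: walk b5→b3 to b2
  b7←b0: walk · to b0
  b7←b6: walk b6→b2 to b0
  b8←b6: walk b6→b2 to b0
  b8←b7: walk b7 to b0
  DF(b0)=∅
  DF(b1)={b2}
  DF(b2)={b7,b8}
  DF(b3)={b6}
  DF(b4)={b6}
  DF(b5)={b6}
  DF(b6)={b7,b8}
  DF(b7)={b8}
  DF(b8)=∅
  DF(b9)=∅

φ for c: defs {b0,b4,b5,b9}
  DF⁺ = {b6,b7,b8}

Answer: ["b6", "b7", "b8"]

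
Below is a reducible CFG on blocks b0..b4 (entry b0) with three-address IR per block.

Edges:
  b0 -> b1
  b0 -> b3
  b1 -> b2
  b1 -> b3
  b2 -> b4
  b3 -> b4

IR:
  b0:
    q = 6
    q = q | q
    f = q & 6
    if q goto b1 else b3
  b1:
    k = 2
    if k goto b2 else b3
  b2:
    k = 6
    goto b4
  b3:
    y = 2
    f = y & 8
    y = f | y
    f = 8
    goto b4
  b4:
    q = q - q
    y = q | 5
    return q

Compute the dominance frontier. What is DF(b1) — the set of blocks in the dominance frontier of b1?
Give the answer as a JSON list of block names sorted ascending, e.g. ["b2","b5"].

idom tree: b1←b0 b2←b1 b3←b0 b4←b0
Join-block Dom:
  b3: preds {b0,b1}: {b0} ∩ {b0,b1} = {b0}; idom=b0
  b4: preds {b2,b3}: {b0,b1,b2} ∩ {b0,b3} = {b0}; idom=b0

DF derivation:
  join b3 pred b0: · stop@b0
  join b3 pred b1: b1 stop@b0
  join b4 pred b2: b2→b1 stop@b0
  join b4 pred b3: b3 stop@b0
  DF(b0)=∅
  DF(b1)={b3,b4}
  DF(b2)={b4}
  DF(b3)={b4}
  DF(b4)=∅

DF(b1) = ["b3", "b4"]

Answer: ["b3", "b4"]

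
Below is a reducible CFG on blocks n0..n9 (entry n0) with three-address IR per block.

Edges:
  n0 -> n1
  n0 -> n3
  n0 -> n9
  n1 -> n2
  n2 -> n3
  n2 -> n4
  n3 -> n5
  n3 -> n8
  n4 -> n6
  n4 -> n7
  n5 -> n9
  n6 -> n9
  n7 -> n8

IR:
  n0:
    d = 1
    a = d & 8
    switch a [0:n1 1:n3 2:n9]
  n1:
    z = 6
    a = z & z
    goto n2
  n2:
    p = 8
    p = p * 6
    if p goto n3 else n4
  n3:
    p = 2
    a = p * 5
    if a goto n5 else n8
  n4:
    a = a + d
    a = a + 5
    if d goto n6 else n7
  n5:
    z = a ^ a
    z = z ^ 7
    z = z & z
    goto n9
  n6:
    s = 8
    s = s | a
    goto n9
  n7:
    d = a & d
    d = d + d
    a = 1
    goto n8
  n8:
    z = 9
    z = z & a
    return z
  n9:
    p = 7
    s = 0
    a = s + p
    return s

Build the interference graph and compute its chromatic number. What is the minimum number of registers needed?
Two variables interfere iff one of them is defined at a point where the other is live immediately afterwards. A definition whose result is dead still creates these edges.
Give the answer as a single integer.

Answer: 3

Derivation:
Per-block:
  n0: {a,d} / ∅
  n1: {a,z} / ∅
  n2: {p} / ∅
  n3: {a,p} / ∅
  n4: {a} / {a,d}
  n5: {z} / {a}
  n6: {s} / {a}
  n7: {a,d} / {a,d}
  n8: {z} / {a}
  n9: {a,p,s} / ∅

Live sets:
  n0 li=∅ lo={d}
  n1 li={d} lo={a,d}
  n2 li={a,d} lo={a,d}
  n3 li=∅ lo={a}
  n4 li={a,d} lo={a,d}
  n5 li={a} lo=∅
  n6 li={a} lo=∅
  n7 li={a,d} lo={a}
  n8 li={a} lo=∅
  n9 li=∅ lo=∅

Interfere edges:
  a — {d,p,s,z}
  d — {a,p,z}
  p — {a,d,s}
  s — {a,p}
  z — {a,d}

Colouring:
  lower bound: {a,d,p} mutually conflict ⇒ χ ≥ 3
  assign a→R0 d→R1 p→R2 s→R1 z→R2 — no edge inside a register ⇒ χ ≤ 3
  χ = 3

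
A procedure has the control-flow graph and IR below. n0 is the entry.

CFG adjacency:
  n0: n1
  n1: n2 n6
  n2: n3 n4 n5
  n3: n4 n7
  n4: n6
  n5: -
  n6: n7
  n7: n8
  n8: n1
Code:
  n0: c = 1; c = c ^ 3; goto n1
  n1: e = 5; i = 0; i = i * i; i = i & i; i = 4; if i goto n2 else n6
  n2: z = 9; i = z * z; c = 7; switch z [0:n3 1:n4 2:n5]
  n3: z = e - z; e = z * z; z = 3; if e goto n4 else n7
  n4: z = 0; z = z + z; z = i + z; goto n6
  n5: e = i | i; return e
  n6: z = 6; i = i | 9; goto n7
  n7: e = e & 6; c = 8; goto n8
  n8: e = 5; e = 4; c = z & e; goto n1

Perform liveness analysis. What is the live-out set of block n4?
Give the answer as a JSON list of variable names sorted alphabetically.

Answer: ["e", "i"]

Analysis:
Block summaries:
  n0 def {c} use ∅
  n1 def {e,i} use ∅
  n2 def {c,i,z} use ∅
  n3 def {e,z} use {e,z}
  n4 def {z} use {i}
  n5 def {e} use {i}
  n6 def {i,z} use {i}
  n7 def {c,e} use {e}
  n8 def {c,e} use {z}

Liveness:
  n0 li=∅ lo=∅
  n1 li=∅ lo={e,i}
  n2 li={e} lo={e,i,z}
  n3 li={e,i,z} lo={e,i,z}
  n4 li={e,i} lo={e,i}
  n5 li={i} lo=∅
  n6 li={e,i} lo={e,z}
  n7 li={e,z} lo={z}
  n8 li={z} lo=∅

live-out(n4) = ["e", "i"]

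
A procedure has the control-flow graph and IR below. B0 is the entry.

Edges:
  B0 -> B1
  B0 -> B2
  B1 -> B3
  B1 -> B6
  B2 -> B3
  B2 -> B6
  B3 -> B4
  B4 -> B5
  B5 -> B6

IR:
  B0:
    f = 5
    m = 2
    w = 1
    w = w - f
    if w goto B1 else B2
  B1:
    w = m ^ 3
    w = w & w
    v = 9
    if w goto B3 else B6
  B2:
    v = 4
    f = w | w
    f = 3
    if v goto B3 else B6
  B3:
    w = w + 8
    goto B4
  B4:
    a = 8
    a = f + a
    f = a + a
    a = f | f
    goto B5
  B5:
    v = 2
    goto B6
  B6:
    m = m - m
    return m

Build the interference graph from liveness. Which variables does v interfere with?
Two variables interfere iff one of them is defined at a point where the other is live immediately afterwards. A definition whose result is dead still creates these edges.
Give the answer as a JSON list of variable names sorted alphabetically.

def/use:
  B0: {f,m,w} / ∅
  B1: {v,w} / {m}
  B2: {f,v} / {w}
  B3: {w} / {w}
  B4: {a,f} / {f}
  B5: {v} / ∅
  B6: {m} / {m}

Live sets:
  B0 li=∅ lo={f,m,w}
  B1 li={f,m} lo={f,m,w}
  B2 li={m,w} lo={f,m,w}
  B3 li={f,m,w} lo={f,m}
  B4 li={f,m} lo={m}
  B5 li={m} lo={m}
  B6 li={m} lo=∅

Interference:
  a↔{f,m}
  f↔{a,m,v,w}
  m↔{a,f,v,w}
  v↔{f,m,w}
  w↔{f,m,v}

N(v) = ["f", "m", "w"]

Answer: ["f", "m", "w"]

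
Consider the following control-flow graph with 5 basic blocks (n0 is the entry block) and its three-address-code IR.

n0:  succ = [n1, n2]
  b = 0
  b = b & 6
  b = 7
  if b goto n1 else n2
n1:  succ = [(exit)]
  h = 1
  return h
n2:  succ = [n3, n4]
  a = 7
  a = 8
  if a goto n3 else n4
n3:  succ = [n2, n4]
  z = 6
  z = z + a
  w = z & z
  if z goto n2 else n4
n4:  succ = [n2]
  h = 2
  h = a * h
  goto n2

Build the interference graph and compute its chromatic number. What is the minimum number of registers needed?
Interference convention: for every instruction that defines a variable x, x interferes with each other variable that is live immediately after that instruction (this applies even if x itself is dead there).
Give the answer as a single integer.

Per-block:
  n0: def={b} ue=∅
  n1: def={h} ue=∅
  n2: def={a} ue=∅
  n3: def={w,z} ue={a}
  n4: def={h} ue={a}

Backward fixpoint:
  n0 li=∅ lo=∅
  n1 li=∅ lo=∅
  n2 li=∅ lo={a}
  n3 li={a} lo={a}
  n4 li={a} lo=∅

Conflict graph:
  a↔{h,w,z}
  b↔∅
  h↔{a}
  w↔{a,z}
  z↔{a,w}

Chromatic number:
  clique {a,w,z} ⇒ need ≥ 3
  3-colouring: r0={a,b}  r1={h,w}  r2={z}
  χ = 3

Answer: 3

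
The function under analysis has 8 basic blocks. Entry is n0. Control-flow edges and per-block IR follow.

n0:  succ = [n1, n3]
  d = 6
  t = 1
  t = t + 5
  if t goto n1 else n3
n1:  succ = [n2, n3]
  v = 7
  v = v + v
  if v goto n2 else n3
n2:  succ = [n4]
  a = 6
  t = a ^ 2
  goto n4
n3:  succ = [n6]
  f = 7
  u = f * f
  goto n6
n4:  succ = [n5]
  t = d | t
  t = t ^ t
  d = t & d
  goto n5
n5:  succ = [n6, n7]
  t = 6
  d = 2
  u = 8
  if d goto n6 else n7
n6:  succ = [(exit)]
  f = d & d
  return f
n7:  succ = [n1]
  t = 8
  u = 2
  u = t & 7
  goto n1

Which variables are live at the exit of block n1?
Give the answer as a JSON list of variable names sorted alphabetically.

Block summaries:
  n0 def {d,t} use ∅
  n1 def {v} use ∅
  n2 def {a,t} use ∅
  n3 def {f,u} use ∅
  n4 def {d,t} use {d,t}
  n5 def {d,t,u} use ∅
  n6 def {f} use {d}
  n7 def {t,u} use ∅

Live sets:
  live n0: ∅→{d}
  live n1: {d}→{d}
  live n2: {d}→{d,t}
  live n3: {d}→{d}
  live n4: {d,t}→∅
  live n5: ∅→{d}
  live n6: {d}→∅
  live n7: {d}→{d}

live-out(n1) = ["d"]

Answer: ["d"]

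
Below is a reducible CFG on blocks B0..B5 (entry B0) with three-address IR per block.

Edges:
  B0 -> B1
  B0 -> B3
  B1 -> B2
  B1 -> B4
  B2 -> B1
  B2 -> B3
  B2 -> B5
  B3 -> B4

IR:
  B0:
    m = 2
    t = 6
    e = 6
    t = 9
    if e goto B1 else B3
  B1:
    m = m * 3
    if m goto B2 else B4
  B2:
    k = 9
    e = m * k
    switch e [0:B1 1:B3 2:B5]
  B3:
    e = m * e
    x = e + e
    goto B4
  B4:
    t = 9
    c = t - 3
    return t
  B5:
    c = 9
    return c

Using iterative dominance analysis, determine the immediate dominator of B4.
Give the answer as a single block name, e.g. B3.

idom tree: B1←B0 B2←B1 B3←B0 B4←B0 B5←B2
Dom∩ at merges:
  B1: preds {B0,B2}: {B0} ∩ {B0,B1,B2} = {B0}; idom=B0
  B3: preds {B0,B2}: {B0} ∩ {B0,B1,B2} = {B0}; idom=B0
  B4: preds {B1,B3}: {B0,B1} ∩ {B0,B3} = {B0}; idom=B0

idom(B4) = B0

Answer: B0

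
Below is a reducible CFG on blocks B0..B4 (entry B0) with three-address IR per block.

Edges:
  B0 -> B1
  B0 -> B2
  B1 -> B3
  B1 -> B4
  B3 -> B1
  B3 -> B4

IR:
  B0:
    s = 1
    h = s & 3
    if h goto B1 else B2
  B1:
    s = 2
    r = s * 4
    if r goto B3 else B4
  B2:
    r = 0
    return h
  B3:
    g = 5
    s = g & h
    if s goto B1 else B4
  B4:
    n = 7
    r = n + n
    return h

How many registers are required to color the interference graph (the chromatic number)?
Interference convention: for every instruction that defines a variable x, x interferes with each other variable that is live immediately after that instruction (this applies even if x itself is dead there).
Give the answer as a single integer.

Block summaries:
  B0 def {h,s} use ∅
  B1 def {r,s} use ∅
  B2 def {r} use {h}
  B3 def {g,s} use {h}
  B4 def {n,r} use {h}

Backward fixpoint:
  live B0: ∅→{h}
  live B1: {h}→{h}
  live B2: {h}→∅
  live B3: {h}→{h}
  live B4: {h}→∅

Interference:
  g↔{h}
  h↔{g,n,r,s}
  n↔{h}
  r↔{h}
  s↔{h}

Registers:
  clique {g,h} ⇒ need ≥ 2
  2-colouring: R0={h}  R1={g,n,r,s}
  χ = 2

Answer: 2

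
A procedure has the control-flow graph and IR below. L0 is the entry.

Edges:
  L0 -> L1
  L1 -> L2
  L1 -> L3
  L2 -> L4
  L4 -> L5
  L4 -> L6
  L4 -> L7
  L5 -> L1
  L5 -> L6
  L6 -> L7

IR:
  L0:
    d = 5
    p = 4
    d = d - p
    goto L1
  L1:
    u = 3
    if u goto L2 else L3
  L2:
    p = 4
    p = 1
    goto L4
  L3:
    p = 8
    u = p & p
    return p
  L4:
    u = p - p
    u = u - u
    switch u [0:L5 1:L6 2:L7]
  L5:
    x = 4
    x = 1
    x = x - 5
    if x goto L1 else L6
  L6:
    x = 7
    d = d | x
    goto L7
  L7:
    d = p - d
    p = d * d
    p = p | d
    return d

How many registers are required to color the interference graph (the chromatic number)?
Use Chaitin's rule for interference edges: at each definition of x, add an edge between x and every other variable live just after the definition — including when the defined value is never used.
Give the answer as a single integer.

Per-block:
  L0: {d,p} / ∅
  L1: {u} / ∅
  L2: {p} / ∅
  L3: {p,u} / ∅
  L4: {u} / {p}
  L5: {x} / ∅
  L6: {d,x} / {d}
  L7: {d,p} / {d,p}

Backward fixpoint:
  live L0: ∅→{d}
  live L1: {d}→{d}
  live L2: {d}→{d,p}
  live L3: ∅→∅
  live L4: {d,p}→{d,p}
  live L5: {d,p}→{d,p}
  live L6: {d,p}→{d,p}
  live L7: {d,p}→∅

Conflict graph:
  d↔{p,u,x}
  p↔{d,u,x}
  u↔{d,p}
  x↔{d,p}

Chromatic number:
  clique {d,p,u} ⇒ need ≥ 3
  3-colouring: R0={d}  R1={p}  R2={u,x}
  χ = 3

Answer: 3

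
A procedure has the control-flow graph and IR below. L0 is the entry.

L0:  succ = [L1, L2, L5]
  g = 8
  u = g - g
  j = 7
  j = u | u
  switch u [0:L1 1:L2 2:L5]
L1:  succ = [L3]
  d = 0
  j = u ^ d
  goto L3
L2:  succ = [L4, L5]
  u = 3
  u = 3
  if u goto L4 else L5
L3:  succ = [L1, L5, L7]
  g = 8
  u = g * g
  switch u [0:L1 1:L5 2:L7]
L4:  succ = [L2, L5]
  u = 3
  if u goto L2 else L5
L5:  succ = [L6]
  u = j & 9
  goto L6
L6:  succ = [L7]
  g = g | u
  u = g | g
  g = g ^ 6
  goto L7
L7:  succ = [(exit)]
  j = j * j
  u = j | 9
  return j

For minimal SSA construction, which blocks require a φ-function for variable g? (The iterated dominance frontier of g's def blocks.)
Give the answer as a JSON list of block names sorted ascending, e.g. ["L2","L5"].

Answer: ["L1", "L5", "L7"]

Analysis:
idom tree: L1←L0 L2←L0 L3←L1 L4←L2 L5←L0 L6←L5 L7←L0
Join-block Dom:
  L1: preds {L0,L3}: {L0} ∩ {L0,L1,L3} = {L0}; idom=L0
  L2: preds {L0,L4}: {L0} ∩ {L0,L2,L4} = {L0}; idom=L0
  L5: preds {L0,L2,L3,L4}: {L0} ∩ {L0,L2} ∩ {L0,L1,L3} ∩ {L0,L2,L4} = {L0}; idom=L0
  L7: preds {L3,L6}: {L0,L1,L3} ∩ {L0,L5,L6} = {L0}; idom=L0

DF derivation:
  join L1 pred L0: · stop@L0
  join L1 pred L3: L3→L1 stop@L0
  join L2 pred L0: · stop@L0
  join L2 pred L4: L4→L2 stop@L0
  join L5 pred L0: · stop@L0
  join L5 pred L2: L2 stop@L0
  join L5 pred L3: L3→L1 stop@L0
  join L5 pred L4: L4→L2 stop@L0
  join L7 pred L3: L3→L1 stop@L0
  join L7 pred L6: L6→L5 stop@L0
  L0: DF=∅
  L1: DF={L1,L5,L7}
  L2: DF={L2,L5}
  L3: DF={L1,L5,L7}
  L4: DF={L2,L5}
  L5: DF={L7}
  L6: DF={L7}
  L7: DF=∅

φ for g: defs {L0,L3,L6}
  DF⁺ = {L1,L5,L7}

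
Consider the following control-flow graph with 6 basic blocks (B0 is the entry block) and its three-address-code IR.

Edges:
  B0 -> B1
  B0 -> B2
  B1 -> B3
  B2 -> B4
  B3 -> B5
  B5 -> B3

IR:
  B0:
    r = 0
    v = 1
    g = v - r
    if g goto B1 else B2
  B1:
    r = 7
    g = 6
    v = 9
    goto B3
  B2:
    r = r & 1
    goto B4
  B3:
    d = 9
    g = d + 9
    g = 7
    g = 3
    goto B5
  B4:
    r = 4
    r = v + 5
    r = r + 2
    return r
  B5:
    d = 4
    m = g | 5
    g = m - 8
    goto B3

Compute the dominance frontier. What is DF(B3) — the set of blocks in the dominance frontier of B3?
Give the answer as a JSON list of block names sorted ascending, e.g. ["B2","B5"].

idom tree: B1←B0 B2←B0 B3←B1 B4←B2 B5←B3
Dom∩ at merges:
  B3: preds {B1,B5}: {B0,B1} ∩ {B0,B1,B3,B5} = {B0,B1}; idom=B1

DF walk-up:
  join B3 pred B1: · stop@B1
  join B3 pred B5: B5→B3 stop@B1
  B0: DF=∅
  B1: DF=∅
  B2: DF=∅
  B3: DF={B3}
  B4: DF=∅
  B5: DF={B3}

DF(B3) = ["B3"]

Answer: ["B3"]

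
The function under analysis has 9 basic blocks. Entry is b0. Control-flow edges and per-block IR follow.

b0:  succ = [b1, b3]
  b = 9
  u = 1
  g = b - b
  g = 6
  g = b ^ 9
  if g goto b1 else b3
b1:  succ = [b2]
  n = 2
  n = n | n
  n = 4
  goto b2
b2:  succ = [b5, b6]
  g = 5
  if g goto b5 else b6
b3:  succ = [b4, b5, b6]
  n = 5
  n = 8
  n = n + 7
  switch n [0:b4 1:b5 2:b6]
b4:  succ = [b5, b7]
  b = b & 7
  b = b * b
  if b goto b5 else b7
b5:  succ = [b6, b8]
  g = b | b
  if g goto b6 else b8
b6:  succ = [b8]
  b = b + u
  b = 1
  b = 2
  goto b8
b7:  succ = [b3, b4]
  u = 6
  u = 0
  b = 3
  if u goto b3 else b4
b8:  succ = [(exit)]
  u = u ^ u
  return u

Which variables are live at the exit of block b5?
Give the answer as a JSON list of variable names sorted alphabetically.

Block summaries:
  b0: def={b,g,u} ue=∅
  b1: def={n} ue=∅
  b2: def={g} ue=∅
  b3: def={n} ue=∅
  b4: def={b} ue={b}
  b5: def={g} ue={b}
  b6: def={b} ue={b,u}
  b7: def={b,u} ue=∅
  b8: def={u} ue={u}

Backward fixpoint:
  live b0: ∅→{b,u}
  live b1: {b,u}→{b,u}
  live b2: {b,u}→{b,u}
  live b3: {b,u}→{b,u}
  live b4: {b,u}→{b,u}
  live b5: {b,u}→{b,u}
  live b6: {b,u}→{u}
  live b7: ∅→{b,u}
  live b8: {u}→∅

live-out(b5) = ["b", "u"]

Answer: ["b", "u"]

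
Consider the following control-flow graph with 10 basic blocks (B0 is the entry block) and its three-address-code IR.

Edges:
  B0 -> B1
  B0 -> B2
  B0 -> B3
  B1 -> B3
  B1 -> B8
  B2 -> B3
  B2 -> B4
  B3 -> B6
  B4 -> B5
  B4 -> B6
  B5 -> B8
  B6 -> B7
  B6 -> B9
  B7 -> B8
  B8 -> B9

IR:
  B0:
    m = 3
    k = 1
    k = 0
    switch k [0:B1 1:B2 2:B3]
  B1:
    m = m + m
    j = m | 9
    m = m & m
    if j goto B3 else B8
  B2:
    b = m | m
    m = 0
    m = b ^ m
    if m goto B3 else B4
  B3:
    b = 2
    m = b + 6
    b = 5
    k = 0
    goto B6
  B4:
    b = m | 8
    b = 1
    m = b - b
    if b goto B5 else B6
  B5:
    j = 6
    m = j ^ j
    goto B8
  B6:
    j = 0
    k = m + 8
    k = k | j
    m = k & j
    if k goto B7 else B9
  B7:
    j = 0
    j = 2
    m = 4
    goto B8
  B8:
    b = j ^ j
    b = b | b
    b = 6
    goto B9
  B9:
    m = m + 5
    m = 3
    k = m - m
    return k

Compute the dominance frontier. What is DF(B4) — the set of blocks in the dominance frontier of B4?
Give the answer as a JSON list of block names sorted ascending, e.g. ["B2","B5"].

Answer: ["B6", "B8"]

Derivation:
idom tree: B1←B0 B2←B0 B3←B0 B4←B2 B5←B4 B6←B0 B7←B6 B8←B0 B9←B0
Dom∩ at merges:
  B3: preds {B0,B1,B2}: {B0} ∩ {B0,B1} ∩ {B0,B2} = {B0}; idom=B0
  B6: preds {B3,B4}: {B0,B3} ∩ {B0,B2,B4} = {B0}; idom=B0
  B8: preds {B1,B5,B7}: {B0,B1} ∩ {B0,B2,B4,B5} ∩ {B0,B6,B7} = {B0}; idom=B0
  B9: preds {B6,B8}: {B0,B6} ∩ {B0,B8} = {B0}; idom=B0

DF derivation:
  join B3 pred B0: · stop@B0
  join B3 pred B1: B1 stop@B0
  join B3 pred B2: B2 stop@B0
  join B6 pred B3: B3 stop@B0
  join B6 pred B4: B4→B2 stop@B0
  join B8 pred B1: B1 stop@B0
  join B8 pred B5: B5→B4→B2 stop@B0
  join B8 pred B7: B7→B6 stop@B0
  join B9 pred B6: B6 stop@B0
  join B9 pred B8: B8 stop@B0
  B0: DF=∅
  B1: DF={B3,B8}
  B2: DF={B3,B6,B8}
  B3: DF={B6}
  B4: DF={B6,B8}
  B5: DF={B8}
  B6: DF={B8,B9}
  B7: DF={B8}
  B8: DF={B9}
  B9: DF=∅

DF(B4) = ["B6", "B8"]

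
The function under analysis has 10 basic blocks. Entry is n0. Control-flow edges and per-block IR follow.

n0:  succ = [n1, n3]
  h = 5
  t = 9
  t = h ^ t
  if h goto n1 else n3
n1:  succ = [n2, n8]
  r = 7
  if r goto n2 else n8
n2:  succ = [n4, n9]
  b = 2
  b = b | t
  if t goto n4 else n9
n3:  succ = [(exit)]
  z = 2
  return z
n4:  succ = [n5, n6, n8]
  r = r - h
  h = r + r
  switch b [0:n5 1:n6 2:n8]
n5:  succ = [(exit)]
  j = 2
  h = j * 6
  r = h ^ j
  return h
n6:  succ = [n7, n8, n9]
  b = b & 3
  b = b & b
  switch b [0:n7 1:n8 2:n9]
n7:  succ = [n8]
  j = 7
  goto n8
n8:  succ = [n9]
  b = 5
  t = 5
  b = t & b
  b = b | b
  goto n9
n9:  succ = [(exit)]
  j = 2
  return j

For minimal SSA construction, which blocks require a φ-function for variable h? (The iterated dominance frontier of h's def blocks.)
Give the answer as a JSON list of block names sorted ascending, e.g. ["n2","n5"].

Answer: ["n8", "n9"]

Analysis:
idom tree: n1←n0 n2←n1 n3←n0 n4←n2 n5←n4 n6←n4 n7←n6 n8←n1 n9←n1
Dom∩ at merges:
  n8: preds {n1,n4,n6,n7}: {n0,n1} ∩ {n0,n1,n2,n4} ∩ {n0,n1,n2,n4,n6} ∩ {n0,n1,n2,n4,n6,n7} = {n0,n1}; idom=n1
  n9: preds {n2,n6,n8}: {n0,n1,n2} ∩ {n0,n1,n2,n4,n6} ∩ {n0,n1,n8} = {n0,n1}; idom=n1

DF walk-up:
  n8←n1: walk · to n1
  n8←n4: walk n4→n2 to n1
  n8←n6: walk n6→n4→n2 to n1
  n8←n7: walk n7→n6→n4→n2 to n1
  n9←n2: walk n2 to n1
  n9←n6: walk n6→n4→n2 to n1
  n9←n8: walk n8 to n1
  DF(n0)=∅
  DF(n1)=∅
  DF(n2)={n8,n9}
  DF(n3)=∅
  DF(n4)={n8,n9}
  DF(n5)=∅
  DF(n6)={n8,n9}
  DF(n7)={n8}
  DF(n8)={n9}
  DF(n9)=∅

φ for h: defs {n0,n4,n5}
  DF⁺ = {n8,n9}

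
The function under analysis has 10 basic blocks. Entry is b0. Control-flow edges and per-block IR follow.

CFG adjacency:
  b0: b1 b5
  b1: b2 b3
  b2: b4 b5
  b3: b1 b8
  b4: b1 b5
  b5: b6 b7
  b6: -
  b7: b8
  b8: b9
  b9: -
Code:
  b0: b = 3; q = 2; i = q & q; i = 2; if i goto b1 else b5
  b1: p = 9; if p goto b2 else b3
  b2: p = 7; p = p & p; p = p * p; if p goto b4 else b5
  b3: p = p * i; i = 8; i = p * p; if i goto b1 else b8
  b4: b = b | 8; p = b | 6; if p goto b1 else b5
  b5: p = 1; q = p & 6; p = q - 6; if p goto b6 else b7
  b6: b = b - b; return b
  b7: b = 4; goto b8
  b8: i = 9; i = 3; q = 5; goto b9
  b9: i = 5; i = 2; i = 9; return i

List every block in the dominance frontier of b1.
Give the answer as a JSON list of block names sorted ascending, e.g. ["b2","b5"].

idom tree: b1←b0 b2←b1 b3←b1 b4←b2 b5←b0 b6←b5 b7←b5 b8←b0 b9←b8
Dom at joins:
  b1: preds {b0,b3,b4}: {b0} ∩ {b0,b1,b3} ∩ {b0,b1,b2,b4} = {b0}; idom=b0
  b5: preds {b0,b2,b4}: {b0} ∩ {b0,b1,b2} ∩ {b0,b1,b2,b4} = {b0}; idom=b0
  b8: preds {b3,b7}: {b0,b1,b3} ∩ {b0,b5,b7} = {b0}; idom=b0

Frontier:
  b1←b0: walk · to b0
  b1←b3: walk b3→b1 to b0
  b1←b4: walk b4→b2→b1 to b0
  b5←b0: walk · to b0
  b5←b2: walk b2→b1 to b0
  b5←b4: walk b4→b2→b1 to b0
  b8←b3: walk b3→b1 to b0
  b8←b7: walk b7→b5 to b0
  b0: DF=∅
  b1: DF={b1,b5,b8}
  b2: DF={b1,b5}
  b3: DF={b1,b8}
  b4: DF={b1,b5}
  b5: DF={b8}
  b6: DF=∅
  b7: DF={b8}
  b8: DF=∅
  b9: DF=∅

DF(b1) = ["b1", "b5", "b8"]

Answer: ["b1", "b5", "b8"]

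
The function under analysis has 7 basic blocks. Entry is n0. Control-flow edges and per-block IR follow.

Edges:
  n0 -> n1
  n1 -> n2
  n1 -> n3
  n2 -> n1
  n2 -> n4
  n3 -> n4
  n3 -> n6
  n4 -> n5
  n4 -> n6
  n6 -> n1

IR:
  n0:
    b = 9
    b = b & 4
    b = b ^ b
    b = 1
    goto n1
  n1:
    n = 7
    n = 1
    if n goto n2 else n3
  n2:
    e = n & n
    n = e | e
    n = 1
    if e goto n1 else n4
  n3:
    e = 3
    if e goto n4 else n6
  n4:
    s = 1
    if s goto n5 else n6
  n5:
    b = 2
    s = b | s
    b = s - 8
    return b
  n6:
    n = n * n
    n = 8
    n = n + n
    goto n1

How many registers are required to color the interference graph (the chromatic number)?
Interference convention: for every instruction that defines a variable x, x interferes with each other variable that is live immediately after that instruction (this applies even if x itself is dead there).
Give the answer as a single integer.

Answer: 2

Derivation:
def/use:
  n0: def={b} ue=∅
  n1: def={n} ue=∅
  n2: def={e,n} ue={n}
  n3: def={e} ue=∅
  n4: def={s} ue=∅
  n5: def={b,s} ue={s}
  n6: def={n} ue={n}

Liveness:
  n0 li=∅ lo=∅
  n1 li=∅ lo={n}
  n2 li={n} lo={n}
  n3 li={n} lo={n}
  n4 li={n} lo={n,s}
  n5 li={s} lo=∅
  n6 li={n} lo=∅

Conflict graph:
  b: {s}
  e: {n}
  n: {e,s}
  s: {b,n}

Chromatic number:
  {b,s} pairwise interfere (2-clique) ⇒ χ ≥ 2
  2-colouring: r0={b,n}  r1={e,s}
  χ = 2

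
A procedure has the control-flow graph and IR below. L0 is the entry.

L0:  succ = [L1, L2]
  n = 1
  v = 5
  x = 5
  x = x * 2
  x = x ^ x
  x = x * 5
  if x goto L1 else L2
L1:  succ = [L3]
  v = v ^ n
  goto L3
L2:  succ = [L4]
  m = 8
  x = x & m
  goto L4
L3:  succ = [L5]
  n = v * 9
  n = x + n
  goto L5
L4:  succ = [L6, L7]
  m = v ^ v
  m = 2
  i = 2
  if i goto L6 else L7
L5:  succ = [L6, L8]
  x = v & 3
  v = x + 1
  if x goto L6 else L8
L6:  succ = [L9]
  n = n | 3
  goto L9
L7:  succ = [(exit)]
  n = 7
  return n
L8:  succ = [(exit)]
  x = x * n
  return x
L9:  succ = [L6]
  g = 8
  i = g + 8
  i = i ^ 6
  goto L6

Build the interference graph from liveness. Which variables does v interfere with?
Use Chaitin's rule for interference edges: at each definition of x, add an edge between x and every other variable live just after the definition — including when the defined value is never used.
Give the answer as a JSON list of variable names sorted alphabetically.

Per-block:
  L0: {n,v,x} / ∅
  L1: {v} / {n,v}
  L2: {m,x} / {x}
  L3: {n} / {v,x}
  L4: {i,m} / {v}
  L5: {v,x} / {v}
  L6: {n} / {n}
  L7: {n} / ∅
  L8: {x} / {n,x}
  L9: {g,i} / ∅

Backward fixpoint:
  L0 li=∅ lo={n,v,x}
  L1 li={n,v,x} lo={v,x}
  L2 li={n,v,x} lo={n,v}
  L3 li={v,x} lo={n,v}
  L4 li={n,v} lo={n}
  L5 li={n,v} lo={n,x}
  L6 li={n} lo={n}
  L7 li=∅ lo=∅
  L8 li={n,x} lo=∅
  L9 li={n} lo={n}

Interference:
  g — {n}
  i — {n}
  m — {n,v,x}
  n — {g,i,m,v,x}
  v — {m,n,x}
  x — {m,n,v}

N(v) = ["m", "n", "x"]

Answer: ["m", "n", "x"]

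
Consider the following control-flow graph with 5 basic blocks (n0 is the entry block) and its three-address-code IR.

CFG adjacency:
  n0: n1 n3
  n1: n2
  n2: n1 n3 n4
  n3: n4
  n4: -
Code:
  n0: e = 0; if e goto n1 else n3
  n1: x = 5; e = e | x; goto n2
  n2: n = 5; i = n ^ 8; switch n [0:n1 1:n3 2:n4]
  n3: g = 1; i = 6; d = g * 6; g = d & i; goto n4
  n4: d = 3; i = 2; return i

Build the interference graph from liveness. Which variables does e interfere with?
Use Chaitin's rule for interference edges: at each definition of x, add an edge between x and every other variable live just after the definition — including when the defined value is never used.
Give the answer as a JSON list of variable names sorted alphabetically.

Block summaries:
  n0: {e} / ∅
  n1: {e,x} / {e}
  n2: {i,n} / ∅
  n3: {d,g,i} / ∅
  n4: {d,i} / ∅

Live sets:
  live n0: ∅→{e}
  live n1: {e}→{e}
  live n2: {e}→{e}
  live n3: ∅→∅
  live n4: ∅→∅

Interfere edges:
  d↔{i}
  e↔{i,n,x}
  g↔{i}
  i↔{d,e,g,n}
  n↔{e,i}
  x↔{e}

N(e) = ["i", "n", "x"]

Answer: ["i", "n", "x"]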